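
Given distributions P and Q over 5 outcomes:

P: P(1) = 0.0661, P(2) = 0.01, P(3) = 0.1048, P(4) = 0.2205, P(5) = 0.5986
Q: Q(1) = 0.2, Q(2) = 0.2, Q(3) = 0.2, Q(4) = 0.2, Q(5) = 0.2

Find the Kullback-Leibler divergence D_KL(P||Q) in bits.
0.7313 bits

D_KL(P||Q) = Σ P(x) log₂(P(x)/Q(x))

Computing term by term:
  P(1)·log₂(P(1)/Q(1)) = 0.0661·log₂(0.0661/0.2) = -0.10558
  P(2)·log₂(P(2)/Q(2)) = 0.01·log₂(0.01/0.2) = -0.04322
  P(3)·log₂(P(3)/Q(3)) = 0.1048·log₂(0.1048/0.2) = -0.09771
  P(4)·log₂(P(4)/Q(4)) = 0.2205·log₂(0.2205/0.2) = 0.03104
  P(5)·log₂(P(5)/Q(5)) = 0.5986·log₂(0.5986/0.2) = 0.94674

D_KL(P||Q) = -0.10558 - 0.04322 - 0.09771 + 0.03104 + 0.94674 = 0.73127 ≈ 0.7313 bits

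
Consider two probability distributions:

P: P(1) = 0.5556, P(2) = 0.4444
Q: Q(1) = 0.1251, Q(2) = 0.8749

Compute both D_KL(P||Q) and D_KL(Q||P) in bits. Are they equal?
D_KL(P||Q) = 0.7608 bits, D_KL(Q||P) = 0.5859 bits. No, they are not equal.

D_KL(P||Q) = Σ P(x) log₂(P(x)/Q(x))

Computing term by term:
  P(1)·log₂(P(1)/Q(1)) = 0.5556·log₂(0.5556/0.1251) = 1.19508
  P(2)·log₂(P(2)/Q(2)) = 0.4444·log₂(0.4444/0.8749) = -0.43429

D_KL(P||Q) = 1.19508 - 0.43429 = 0.76079 ≈ 0.7608 bits

D_KL(Q||P) = Σ Q(x) log₂(Q(x)/P(x))

Computing term by term:
  Q(1)·log₂(Q(1)/P(1)) = 0.1251·log₂(0.1251/0.5556) = -0.26909
  Q(2)·log₂(Q(2)/P(2)) = 0.8749·log₂(0.8749/0.4444) = 0.85500

D_KL(Q||P) = -0.26909 + 0.85500 = 0.58591 ≈ 0.5859 bits

These are NOT equal (difference: 0.1749 bits). KL divergence is asymmetric: D_KL(P||Q) ≠ D_KL(Q||P) in general.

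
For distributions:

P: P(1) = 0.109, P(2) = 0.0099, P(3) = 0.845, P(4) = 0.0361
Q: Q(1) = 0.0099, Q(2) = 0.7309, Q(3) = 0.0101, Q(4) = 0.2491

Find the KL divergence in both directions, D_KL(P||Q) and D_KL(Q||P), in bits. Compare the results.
D_KL(P||Q) = 5.6118 bits, D_KL(Q||P) = 5.1314 bits. D_KL(P||Q) is larger than D_KL(Q||P) by 0.4804 bits; the two directions differ.

D_KL(P||Q) = Σ P(x) log₂(P(x)/Q(x))

Computing term by term:
  P(1)·log₂(P(1)/Q(1)) = 0.109·log₂(0.109/0.0099) = 0.37722
  P(2)·log₂(P(2)/Q(2)) = 0.0099·log₂(0.0099/0.7309) = -0.06144
  P(3)·log₂(P(3)/Q(3)) = 0.845·log₂(0.845/0.0101) = 5.39661
  P(4)·log₂(P(4)/Q(4)) = 0.0361·log₂(0.0361/0.2491) = -0.10060

D_KL(P||Q) = 0.37722 - 0.06144 + 5.39661 - 0.10060 = 5.61179 ≈ 5.6118 bits

D_KL(Q||P) = Σ Q(x) log₂(Q(x)/P(x))

Computing term by term:
  Q(1)·log₂(Q(1)/P(1)) = 0.0099·log₂(0.0099/0.109) = -0.03426
  Q(2)·log₂(Q(2)/P(2)) = 0.7309·log₂(0.7309/0.0099) = 4.53604
  Q(3)·log₂(Q(3)/P(3)) = 0.0101·log₂(0.0101/0.845) = -0.06450
  Q(4)·log₂(Q(4)/P(4)) = 0.2491·log₂(0.2491/0.0361) = 0.69416

D_KL(Q||P) = -0.03426 + 4.53604 - 0.06450 + 0.69416 = 5.13144 ≈ 5.1314 bits

These are NOT equal (difference: 0.4804 bits). KL divergence is asymmetric: D_KL(P||Q) ≠ D_KL(Q||P) in general.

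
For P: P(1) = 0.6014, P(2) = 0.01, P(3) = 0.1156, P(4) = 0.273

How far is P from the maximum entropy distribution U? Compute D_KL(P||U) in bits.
0.6212 bits

U(i) = 1/4 for all i

D_KL(P||U) = Σ P(x) log₂(P(x) / (1/4))
           = Σ P(x) log₂(P(x)) + log₂(4)
           = log₂(4) - H(P)

H(P) = -Σ P(x) log₂(P(x)):
  -P(1)·log₂(P(1)) = -(0.6014)·log₂(0.6014) = 0.44119
  -P(2)·log₂(P(2)) = -(0.01)·log₂(0.01) = 0.06644
  -P(3)·log₂(P(3)) = -(0.1156)·log₂(0.1156) = 0.35984
  -P(4)·log₂(P(4)) = -(0.273)·log₂(0.273) = 0.51134
H(P) = 0.44119 + 0.06644 + 0.35984 + 0.51134 = 1.37881 bits

log₂(4) = 2.00000 bits

D_KL(P||U) = 2.00000 - 1.37881 = 0.62119 ≈ 0.6212 bits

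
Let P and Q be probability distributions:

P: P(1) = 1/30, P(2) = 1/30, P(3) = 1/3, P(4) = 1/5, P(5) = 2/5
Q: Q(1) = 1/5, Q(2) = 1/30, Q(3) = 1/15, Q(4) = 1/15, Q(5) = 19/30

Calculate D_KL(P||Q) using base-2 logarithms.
0.7396 bits

D_KL(P||Q) = Σ P(x) log₂(P(x)/Q(x))

Computing term by term:
  P(1)·log₂(P(1)/Q(1)) = (1/30)·log₂((1/30)/(1/5)) = -0.08617
  P(2)·log₂(P(2)/Q(2)) = (1/30)·log₂((1/30)/(1/30)) = 0.00000
  P(3)·log₂(P(3)/Q(3)) = (1/3)·log₂((1/3)/(1/15)) = 0.77398
  P(4)·log₂(P(4)/Q(4)) = (1/5)·log₂((1/5)/(1/15)) = 0.31699
  P(5)·log₂(P(5)/Q(5)) = (2/5)·log₂((2/5)/(19/30)) = -0.26519

D_KL(P||Q) = -0.08617 + 0.00000 + 0.77398 + 0.31699 - 0.26519 = 0.73961 ≈ 0.7396 bits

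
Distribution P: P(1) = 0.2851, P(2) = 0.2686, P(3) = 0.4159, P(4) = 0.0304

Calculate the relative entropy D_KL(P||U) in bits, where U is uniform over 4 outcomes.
0.2948 bits

U(i) = 1/4 for all i

D_KL(P||U) = Σ P(x) log₂(P(x) / (1/4))
           = Σ P(x) log₂(P(x)) + log₂(4)
           = log₂(4) - H(P)

H(P) = -Σ P(x) log₂(P(x)):
  -P(1)·log₂(P(1)) = -(0.2851)·log₂(0.2851) = 0.51616
  -P(2)·log₂(P(2)) = -(0.2686)·log₂(0.2686) = 0.50939
  -P(3)·log₂(P(3)) = -(0.4159)·log₂(0.4159) = 0.52640
  -P(4)·log₂(P(4)) = -(0.0304)·log₂(0.0304) = 0.15321
H(P) = 0.51616 + 0.50939 + 0.52640 + 0.15321 = 1.70516 bits

log₂(4) = 2.00000 bits

D_KL(P||U) = 2.00000 - 1.70516 = 0.29484 ≈ 0.2948 bits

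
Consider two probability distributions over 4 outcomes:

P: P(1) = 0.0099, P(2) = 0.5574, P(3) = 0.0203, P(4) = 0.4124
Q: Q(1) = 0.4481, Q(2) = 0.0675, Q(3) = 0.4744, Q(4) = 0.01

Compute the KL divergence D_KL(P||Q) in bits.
3.7639 bits

D_KL(P||Q) = Σ P(x) log₂(P(x)/Q(x))

Computing term by term:
  P(1)·log₂(P(1)/Q(1)) = 0.0099·log₂(0.0099/0.4481) = -0.05445
  P(2)·log₂(P(2)/Q(2)) = 0.5574·log₂(0.5574/0.0675) = 1.69770
  P(3)·log₂(P(3)/Q(3)) = 0.0203·log₂(0.0203/0.4744) = -0.09230
  P(4)·log₂(P(4)/Q(4)) = 0.4124·log₂(0.4124/0.01) = 2.21293

D_KL(P||Q) = -0.05445 + 1.69770 - 0.09230 + 2.21293 = 3.76388 ≈ 3.7639 bits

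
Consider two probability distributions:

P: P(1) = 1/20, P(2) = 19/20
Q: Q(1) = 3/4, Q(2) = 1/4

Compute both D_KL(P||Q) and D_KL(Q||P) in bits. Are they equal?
D_KL(P||Q) = 1.6344 bits, D_KL(Q||P) = 2.4487 bits. No, they are not equal.

D_KL(P||Q) = Σ P(x) log₂(P(x)/Q(x))

Computing term by term:
  P(1)·log₂(P(1)/Q(1)) = (1/20)·log₂((1/20)/(3/4)) = -0.19534
  P(2)·log₂(P(2)/Q(2)) = (19/20)·log₂((19/20)/(1/4)) = 1.82970

D_KL(P||Q) = -0.19534 + 1.82970 = 1.63436 ≈ 1.6344 bits

D_KL(Q||P) = Σ Q(x) log₂(Q(x)/P(x))

Computing term by term:
  Q(1)·log₂(Q(1)/P(1)) = (3/4)·log₂((3/4)/(1/20)) = 2.93017
  Q(2)·log₂(Q(2)/P(2)) = (1/4)·log₂((1/4)/(19/20)) = -0.48150

D_KL(Q||P) = 2.93017 - 0.48150 = 2.44867 ≈ 2.4487 bits

These are NOT equal (difference: 0.8143 bits). KL divergence is asymmetric: D_KL(P||Q) ≠ D_KL(Q||P) in general.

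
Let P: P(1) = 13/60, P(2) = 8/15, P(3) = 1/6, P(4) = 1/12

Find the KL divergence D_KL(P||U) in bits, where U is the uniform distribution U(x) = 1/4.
0.3087 bits

U(i) = 1/4 for all i

D_KL(P||U) = Σ P(x) log₂(P(x) / (1/4))
           = Σ P(x) log₂(P(x)) + log₂(4)
           = log₂(4) - H(P)

H(P) = -Σ P(x) log₂(P(x)):
  -P(1)·log₂(P(1)) = -(13/60)·log₂(13/60) = 0.47806
  -P(2)·log₂(P(2)) = -(8/15)·log₂(8/15) = 0.48367
  -P(3)·log₂(P(3)) = -(1/6)·log₂(1/6) = 0.43083
  -P(4)·log₂(P(4)) = -(1/12)·log₂(1/12) = 0.29875
H(P) = 0.47806 + 0.48367 + 0.43083 + 0.29875 = 1.69131 bits

log₂(4) = 2.00000 bits

D_KL(P||U) = 2.00000 - 1.69131 = 0.30869 ≈ 0.3087 bits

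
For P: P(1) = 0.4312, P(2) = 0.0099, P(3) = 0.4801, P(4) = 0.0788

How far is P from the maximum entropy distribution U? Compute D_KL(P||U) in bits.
0.6137 bits

U(i) = 1/4 for all i

D_KL(P||U) = Σ P(x) log₂(P(x) / (1/4))
           = Σ P(x) log₂(P(x)) + log₂(4)
           = log₂(4) - H(P)

H(P) = -Σ P(x) log₂(P(x)):
  -P(1)·log₂(P(1)) = -(0.4312)·log₂(0.4312) = 0.52329
  -P(2)·log₂(P(2)) = -(0.0099)·log₂(0.0099) = 0.06592
  -P(3)·log₂(P(3)) = -(0.4801)·log₂(0.4801) = 0.50823
  -P(4)·log₂(P(4)) = -(0.0788)·log₂(0.0788) = 0.28885
H(P) = 0.52329 + 0.06592 + 0.50823 + 0.28885 = 1.38629 bits

log₂(4) = 2.00000 bits

D_KL(P||U) = 2.00000 - 1.38629 = 0.61371 ≈ 0.6137 bits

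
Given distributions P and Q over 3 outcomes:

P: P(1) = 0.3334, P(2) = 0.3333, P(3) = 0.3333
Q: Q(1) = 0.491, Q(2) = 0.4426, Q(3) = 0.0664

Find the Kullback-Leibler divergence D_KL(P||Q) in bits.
0.4532 bits

D_KL(P||Q) = Σ P(x) log₂(P(x)/Q(x))

Computing term by term:
  P(1)·log₂(P(1)/Q(1)) = 0.3334·log₂(0.3334/0.491) = -0.18619
  P(2)·log₂(P(2)/Q(2)) = 0.3333·log₂(0.3333/0.4426) = -0.13638
  P(3)·log₂(P(3)/Q(3)) = 0.3333·log₂(0.3333/0.0664) = 0.77578

D_KL(P||Q) = -0.18619 - 0.13638 + 0.77578 = 0.45321 ≈ 0.4532 bits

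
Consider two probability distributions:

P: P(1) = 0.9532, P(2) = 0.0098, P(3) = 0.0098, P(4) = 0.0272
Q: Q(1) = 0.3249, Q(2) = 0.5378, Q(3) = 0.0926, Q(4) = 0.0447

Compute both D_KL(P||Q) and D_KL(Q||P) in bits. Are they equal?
D_KL(P||Q) = 1.3722 bits, D_KL(Q||P) = 2.9351 bits. No, they are not equal.

D_KL(P||Q) = Σ P(x) log₂(P(x)/Q(x))

Computing term by term:
  P(1)·log₂(P(1)/Q(1)) = 0.9532·log₂(0.9532/0.3249) = 1.48011
  P(2)·log₂(P(2)/Q(2)) = 0.0098·log₂(0.0098/0.5378) = -0.05663
  P(3)·log₂(P(3)/Q(3)) = 0.0098·log₂(0.0098/0.0926) = -0.03175
  P(4)·log₂(P(4)/Q(4)) = 0.0272·log₂(0.0272/0.0447) = -0.01949

D_KL(P||Q) = 1.48011 - 0.05663 - 0.03175 - 0.01949 = 1.37224 ≈ 1.3722 bits

D_KL(Q||P) = Σ Q(x) log₂(Q(x)/P(x))

Computing term by term:
  Q(1)·log₂(Q(1)/P(1)) = 0.3249·log₂(0.3249/0.9532) = -0.50450
  Q(2)·log₂(Q(2)/P(2)) = 0.5378·log₂(0.5378/0.0098) = 3.10749
  Q(3)·log₂(Q(3)/P(3)) = 0.0926·log₂(0.0926/0.0098) = 0.30004
  Q(4)·log₂(Q(4)/P(4)) = 0.0447·log₂(0.0447/0.0272) = 0.03204

D_KL(Q||P) = -0.50450 + 3.10749 + 0.30004 + 0.03204 = 2.93507 ≈ 2.9351 bits

These are NOT equal (difference: 1.5629 bits). KL divergence is asymmetric: D_KL(P||Q) ≠ D_KL(Q||P) in general.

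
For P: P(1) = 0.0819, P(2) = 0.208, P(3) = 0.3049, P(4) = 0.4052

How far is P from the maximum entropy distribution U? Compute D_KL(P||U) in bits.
0.1826 bits

U(i) = 1/4 for all i

D_KL(P||U) = Σ P(x) log₂(P(x) / (1/4))
           = Σ P(x) log₂(P(x)) + log₂(4)
           = log₂(4) - H(P)

H(P) = -Σ P(x) log₂(P(x)):
  -P(1)·log₂(P(1)) = -(0.0819)·log₂(0.0819) = 0.29566
  -P(2)·log₂(P(2)) = -(0.208)·log₂(0.208) = 0.47119
  -P(3)·log₂(P(3)) = -(0.3049)·log₂(0.3049) = 0.52247
  -P(4)·log₂(P(4)) = -(0.4052)·log₂(0.4052) = 0.52809
H(P) = 0.29566 + 0.47119 + 0.52247 + 0.52809 = 1.81741 bits

log₂(4) = 2.00000 bits

D_KL(P||U) = 2.00000 - 1.81741 = 0.18259 ≈ 0.1826 bits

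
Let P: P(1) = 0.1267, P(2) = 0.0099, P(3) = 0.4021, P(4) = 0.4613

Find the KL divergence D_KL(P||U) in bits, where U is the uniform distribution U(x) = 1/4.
0.5130 bits

U(i) = 1/4 for all i

D_KL(P||U) = Σ P(x) log₂(P(x) / (1/4))
           = Σ P(x) log₂(P(x)) + log₂(4)
           = log₂(4) - H(P)

H(P) = -Σ P(x) log₂(P(x)):
  -P(1)·log₂(P(1)) = -(0.1267)·log₂(0.1267) = 0.37763
  -P(2)·log₂(P(2)) = -(0.0099)·log₂(0.0099) = 0.06592
  -P(3)·log₂(P(3)) = -(0.4021)·log₂(0.4021) = 0.52851
  -P(4)·log₂(P(4)) = -(0.4613)·log₂(0.4613) = 0.51491
H(P) = 0.37763 + 0.06592 + 0.52851 + 0.51491 = 1.48697 bits

log₂(4) = 2.00000 bits

D_KL(P||U) = 2.00000 - 1.48697 = 0.51303 ≈ 0.5130 bits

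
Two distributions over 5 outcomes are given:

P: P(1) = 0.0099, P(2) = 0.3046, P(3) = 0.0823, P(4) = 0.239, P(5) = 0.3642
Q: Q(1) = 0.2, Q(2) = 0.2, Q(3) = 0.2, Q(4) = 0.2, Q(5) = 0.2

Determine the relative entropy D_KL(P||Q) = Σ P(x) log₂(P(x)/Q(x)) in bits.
0.4129 bits

D_KL(P||Q) = Σ P(x) log₂(P(x)/Q(x))

Computing term by term:
  P(1)·log₂(P(1)/Q(1)) = 0.0099·log₂(0.0099/0.2) = -0.04293
  P(2)·log₂(P(2)/Q(2)) = 0.3046·log₂(0.3046/0.2) = 0.18487
  P(3)·log₂(P(3)/Q(3)) = 0.0823·log₂(0.0823/0.2) = -0.10543
  P(4)·log₂(P(4)/Q(4)) = 0.239·log₂(0.239/0.2) = 0.06143
  P(5)·log₂(P(5)/Q(5)) = 0.3642·log₂(0.3642/0.2) = 0.31494

D_KL(P||Q) = -0.04293 + 0.18487 - 0.10543 + 0.06143 + 0.31494 = 0.41288 ≈ 0.4129 bits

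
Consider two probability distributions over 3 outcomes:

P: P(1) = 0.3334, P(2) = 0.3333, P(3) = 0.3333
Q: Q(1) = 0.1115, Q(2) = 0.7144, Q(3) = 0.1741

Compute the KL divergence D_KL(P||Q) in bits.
0.4725 bits

D_KL(P||Q) = Σ P(x) log₂(P(x)/Q(x))

Computing term by term:
  P(1)·log₂(P(1)/Q(1)) = 0.3334·log₂(0.3334/0.1115) = 0.52684
  P(2)·log₂(P(2)/Q(2)) = 0.3333·log₂(0.3333/0.7144) = -0.36660
  P(3)·log₂(P(3)/Q(3)) = 0.3333·log₂(0.3333/0.1741) = 0.31227

D_KL(P||Q) = 0.52684 - 0.36660 + 0.31227 = 0.47251 ≈ 0.4725 bits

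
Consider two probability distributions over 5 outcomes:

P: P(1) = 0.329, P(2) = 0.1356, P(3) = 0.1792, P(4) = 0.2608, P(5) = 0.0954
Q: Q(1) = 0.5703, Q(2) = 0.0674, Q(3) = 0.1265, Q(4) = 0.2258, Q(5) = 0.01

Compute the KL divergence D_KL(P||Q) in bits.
0.3303 bits

D_KL(P||Q) = Σ P(x) log₂(P(x)/Q(x))

Computing term by term:
  P(1)·log₂(P(1)/Q(1)) = 0.329·log₂(0.329/0.5703) = -0.26111
  P(2)·log₂(P(2)/Q(2)) = 0.1356·log₂(0.1356/0.0674) = 0.13676
  P(3)·log₂(P(3)/Q(3)) = 0.1792·log₂(0.1792/0.1265) = 0.09004
  P(4)·log₂(P(4)/Q(4)) = 0.2608·log₂(0.2608/0.2258) = 0.05422
  P(5)·log₂(P(5)/Q(5)) = 0.0954·log₂(0.0954/0.01) = 0.31043

D_KL(P||Q) = -0.26111 + 0.13676 + 0.09004 + 0.05422 + 0.31043 = 0.33034 ≈ 0.3303 bits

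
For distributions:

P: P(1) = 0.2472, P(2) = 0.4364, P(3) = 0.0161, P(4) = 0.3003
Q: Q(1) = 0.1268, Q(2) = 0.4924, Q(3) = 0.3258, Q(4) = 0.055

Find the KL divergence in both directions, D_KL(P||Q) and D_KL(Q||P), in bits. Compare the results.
D_KL(P||Q) = 0.8276 bits, D_KL(Q||P) = 1.2426 bits. D_KL(Q||P) is larger than D_KL(P||Q) by 0.4150 bits; the two directions differ.

D_KL(P||Q) = Σ P(x) log₂(P(x)/Q(x))

Computing term by term:
  P(1)·log₂(P(1)/Q(1)) = 0.2472·log₂(0.2472/0.1268) = 0.23808
  P(2)·log₂(P(2)/Q(2)) = 0.4364·log₂(0.4364/0.4924) = -0.07601
  P(3)·log₂(P(3)/Q(3)) = 0.0161·log₂(0.0161/0.3258) = -0.06986
  P(4)·log₂(P(4)/Q(4)) = 0.3003·log₂(0.3003/0.055) = 0.73540

D_KL(P||Q) = 0.23808 - 0.07601 - 0.06986 + 0.73540 = 0.82761 ≈ 0.8276 bits

D_KL(Q||P) = Σ Q(x) log₂(Q(x)/P(x))

Computing term by term:
  Q(1)·log₂(Q(1)/P(1)) = 0.1268·log₂(0.1268/0.2472) = -0.12212
  Q(2)·log₂(Q(2)/P(2)) = 0.4924·log₂(0.4924/0.4364) = 0.08577
  Q(3)·log₂(Q(3)/P(3)) = 0.3258·log₂(0.3258/0.0161) = 1.41360
  Q(4)·log₂(Q(4)/P(4)) = 0.055·log₂(0.055/0.3003) = -0.13469

D_KL(Q||P) = -0.12212 + 0.08577 + 1.41360 - 0.13469 = 1.24256 ≈ 1.2426 bits

These are NOT equal (difference: 0.4150 bits). KL divergence is asymmetric: D_KL(P||Q) ≠ D_KL(Q||P) in general.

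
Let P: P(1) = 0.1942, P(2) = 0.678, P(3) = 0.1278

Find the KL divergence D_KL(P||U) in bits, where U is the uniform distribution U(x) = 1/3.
0.3664 bits

U(i) = 1/3 for all i

D_KL(P||U) = Σ P(x) log₂(P(x) / (1/3))
           = Σ P(x) log₂(P(x)) + log₂(3)
           = log₂(3) - H(P)

H(P) = -Σ P(x) log₂(P(x)):
  -P(1)·log₂(P(1)) = -(0.1942)·log₂(0.1942) = 0.45916
  -P(2)·log₂(P(2)) = -(0.678)·log₂(0.678) = 0.38012
  -P(3)·log₂(P(3)) = -(0.1278)·log₂(0.1278) = 0.37932
H(P) = 0.45916 + 0.38012 + 0.37932 = 1.21860 bits

log₂(3) = 1.58496 bits

D_KL(P||U) = 1.58496 - 1.21860 = 0.36636 ≈ 0.3664 bits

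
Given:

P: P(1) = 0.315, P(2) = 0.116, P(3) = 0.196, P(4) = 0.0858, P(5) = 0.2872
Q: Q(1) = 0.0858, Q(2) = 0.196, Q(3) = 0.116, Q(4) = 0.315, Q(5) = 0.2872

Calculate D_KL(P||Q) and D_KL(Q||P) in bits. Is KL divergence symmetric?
D_KL(P||Q) = 0.4906 bits, D_KL(Q||P) = 0.4906 bits. The two values coincide for this particular pair, but no — KL divergence is not symmetric in general.

D_KL(P||Q) = Σ P(x) log₂(P(x)/Q(x))

Computing term by term:
  P(1)·log₂(P(1)/Q(1)) = 0.315·log₂(0.315/0.0858) = 0.59104
  P(2)·log₂(P(2)/Q(2)) = 0.116·log₂(0.116/0.196) = -0.08778
  P(3)·log₂(P(3)/Q(3)) = 0.196·log₂(0.196/0.116) = 0.14832
  P(4)·log₂(P(4)/Q(4)) = 0.0858·log₂(0.0858/0.315) = -0.16099
  P(5)·log₂(P(5)/Q(5)) = 0.2872·log₂(0.2872/0.2872) = 0.00000

D_KL(P||Q) = 0.59104 - 0.08778 + 0.14832 - 0.16099 + 0.00000 = 0.49059 ≈ 0.4906 bits

D_KL(Q||P) = Σ Q(x) log₂(Q(x)/P(x))

Computing term by term:
  Q(1)·log₂(Q(1)/P(1)) = 0.0858·log₂(0.0858/0.315) = -0.16099
  Q(2)·log₂(Q(2)/P(2)) = 0.196·log₂(0.196/0.116) = 0.14832
  Q(3)·log₂(Q(3)/P(3)) = 0.116·log₂(0.116/0.196) = -0.08778
  Q(4)·log₂(Q(4)/P(4)) = 0.315·log₂(0.315/0.0858) = 0.59104
  Q(5)·log₂(Q(5)/P(5)) = 0.2872·log₂(0.2872/0.2872) = 0.00000

D_KL(Q||P) = -0.16099 + 0.14832 - 0.08778 + 0.59104 + 0.00000 = 0.49059 ≈ 0.4906 bits

These ARE equal here. Q is P with outcomes relabeled (Q(1) = P(4), Q(2) = P(3), Q(3) = P(2), Q(4) = P(1)) by a relabeling that is its own inverse, so the two sums contain exactly the same terms in a different order. This is a special case — KL divergence is not symmetric in general: D_KL(P||Q) ≠ D_KL(Q||P) for most P, Q.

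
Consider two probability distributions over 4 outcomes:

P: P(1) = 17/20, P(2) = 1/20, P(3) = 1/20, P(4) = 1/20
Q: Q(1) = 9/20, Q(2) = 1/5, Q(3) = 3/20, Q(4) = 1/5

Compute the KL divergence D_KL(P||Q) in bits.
0.5007 bits

D_KL(P||Q) = Σ P(x) log₂(P(x)/Q(x))

Computing term by term:
  P(1)·log₂(P(1)/Q(1)) = (17/20)·log₂((17/20)/(9/20)) = 0.77991
  P(2)·log₂(P(2)/Q(2)) = (1/20)·log₂((1/20)/(1/5)) = -0.10000
  P(3)·log₂(P(3)/Q(3)) = (1/20)·log₂((1/20)/(3/20)) = -0.07925
  P(4)·log₂(P(4)/Q(4)) = (1/20)·log₂((1/20)/(1/5)) = -0.10000

D_KL(P||Q) = 0.77991 - 0.10000 - 0.07925 - 0.10000 = 0.50066 ≈ 0.5007 bits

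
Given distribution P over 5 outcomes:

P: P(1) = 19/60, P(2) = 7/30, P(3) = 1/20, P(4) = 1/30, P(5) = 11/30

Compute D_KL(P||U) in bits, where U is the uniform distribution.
0.3963 bits

U(i) = 1/5 for all i

D_KL(P||U) = Σ P(x) log₂(P(x) / (1/5))
           = Σ P(x) log₂(P(x)) + log₂(5)
           = log₂(5) - H(P)

H(P) = -Σ P(x) log₂(P(x)):
  -P(1)·log₂(P(1)) = -(19/60)·log₂(19/60) = 0.52534
  -P(2)·log₂(P(2)) = -(7/30)·log₂(7/30) = 0.48989
  -P(3)·log₂(P(3)) = -(1/20)·log₂(1/20) = 0.21610
  -P(4)·log₂(P(4)) = -(1/30)·log₂(1/30) = 0.16356
  -P(5)·log₂(P(5)) = -(11/30)·log₂(11/30) = 0.53073
H(P) = 0.52534 + 0.48989 + 0.21610 + 0.16356 + 0.53073 = 1.92562 bits

log₂(5) = 2.32193 bits

D_KL(P||U) = 2.32193 - 1.92562 = 0.39631 ≈ 0.3963 bits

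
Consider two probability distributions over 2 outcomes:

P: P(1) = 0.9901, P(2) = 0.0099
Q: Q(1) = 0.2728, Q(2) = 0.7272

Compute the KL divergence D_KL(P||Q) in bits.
1.7800 bits

D_KL(P||Q) = Σ P(x) log₂(P(x)/Q(x))

Computing term by term:
  P(1)·log₂(P(1)/Q(1)) = 0.9901·log₂(0.9901/0.2728) = 1.84132
  P(2)·log₂(P(2)/Q(2)) = 0.0099·log₂(0.0099/0.7272) = -0.06137

D_KL(P||Q) = 1.84132 - 0.06137 = 1.77995 ≈ 1.7800 bits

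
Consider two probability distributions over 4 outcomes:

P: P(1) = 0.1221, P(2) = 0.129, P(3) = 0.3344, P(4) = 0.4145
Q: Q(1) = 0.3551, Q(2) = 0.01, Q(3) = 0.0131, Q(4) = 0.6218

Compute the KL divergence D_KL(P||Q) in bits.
1.6083 bits

D_KL(P||Q) = Σ P(x) log₂(P(x)/Q(x))

Computing term by term:
  P(1)·log₂(P(1)/Q(1)) = 0.1221·log₂(0.1221/0.3551) = -0.18805
  P(2)·log₂(P(2)/Q(2)) = 0.129·log₂(0.129/0.01) = 0.47592
  P(3)·log₂(P(3)/Q(3)) = 0.3344·log₂(0.3344/0.0131) = 1.56296
  P(4)·log₂(P(4)/Q(4)) = 0.4145·log₂(0.4145/0.6218) = -0.24252

D_KL(P||Q) = -0.18805 + 0.47592 + 1.56296 - 0.24252 = 1.60831 ≈ 1.6083 bits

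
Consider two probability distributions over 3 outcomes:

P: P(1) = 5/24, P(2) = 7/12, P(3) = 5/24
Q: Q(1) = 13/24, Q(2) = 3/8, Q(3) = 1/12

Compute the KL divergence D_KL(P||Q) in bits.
0.3600 bits

D_KL(P||Q) = Σ P(x) log₂(P(x)/Q(x))

Computing term by term:
  P(1)·log₂(P(1)/Q(1)) = (5/24)·log₂((5/24)/(13/24)) = -0.28719
  P(2)·log₂(P(2)/Q(2)) = (7/12)·log₂((7/12)/(3/8)) = 0.37183
  P(3)·log₂(P(3)/Q(3)) = (5/24)·log₂((5/24)/(1/12)) = 0.27540

D_KL(P||Q) = -0.28719 + 0.37183 + 0.27540 = 0.36004 ≈ 0.3600 bits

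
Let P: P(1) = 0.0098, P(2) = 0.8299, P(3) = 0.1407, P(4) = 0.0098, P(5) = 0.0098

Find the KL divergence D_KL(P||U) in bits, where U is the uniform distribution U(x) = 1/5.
1.5044 bits

U(i) = 1/5 for all i

D_KL(P||U) = Σ P(x) log₂(P(x) / (1/5))
           = Σ P(x) log₂(P(x)) + log₂(5)
           = log₂(5) - H(P)

H(P) = -Σ P(x) log₂(P(x)):
  -P(1)·log₂(P(1)) = -(0.0098)·log₂(0.0098) = 0.06540
  -P(2)·log₂(P(2)) = -(0.8299)·log₂(0.8299) = 0.22324
  -P(3)·log₂(P(3)) = -(0.1407)·log₂(0.1407) = 0.39808
  -P(4)·log₂(P(4)) = -(0.0098)·log₂(0.0098) = 0.06540
  -P(5)·log₂(P(5)) = -(0.0098)·log₂(0.0098) = 0.06540
H(P) = 0.06540 + 0.22324 + 0.39808 + 0.06540 + 0.06540 = 0.81752 bits

log₂(5) = 2.32193 bits

D_KL(P||U) = 2.32193 - 0.81752 = 1.50441 ≈ 1.5044 bits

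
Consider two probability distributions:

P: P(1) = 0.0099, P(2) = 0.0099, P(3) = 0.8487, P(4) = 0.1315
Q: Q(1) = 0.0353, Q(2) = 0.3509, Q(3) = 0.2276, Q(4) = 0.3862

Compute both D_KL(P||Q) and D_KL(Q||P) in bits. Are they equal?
D_KL(P||Q) = 1.3380 bits, D_KL(Q||P) = 2.0391 bits. No, they are not equal.

D_KL(P||Q) = Σ P(x) log₂(P(x)/Q(x))

Computing term by term:
  P(1)·log₂(P(1)/Q(1)) = 0.0099·log₂(0.0099/0.0353) = -0.01816
  P(2)·log₂(P(2)/Q(2)) = 0.0099·log₂(0.0099/0.3509) = -0.05096
  P(3)·log₂(P(3)/Q(3)) = 0.8487·log₂(0.8487/0.2276) = 1.61147
  P(4)·log₂(P(4)/Q(4)) = 0.1315·log₂(0.1315/0.3862) = -0.20439

D_KL(P||Q) = -0.01816 - 0.05096 + 1.61147 - 0.20439 = 1.33796 ≈ 1.3380 bits

D_KL(Q||P) = Σ Q(x) log₂(Q(x)/P(x))

Computing term by term:
  Q(1)·log₂(Q(1)/P(1)) = 0.0353·log₂(0.0353/0.0099) = 0.06475
  Q(2)·log₂(Q(2)/P(2)) = 0.3509·log₂(0.3509/0.0099) = 1.80625
  Q(3)·log₂(Q(3)/P(3)) = 0.2276·log₂(0.2276/0.8487) = -0.43216
  Q(4)·log₂(Q(4)/P(4)) = 0.3862·log₂(0.3862/0.1315) = 0.60027

D_KL(Q||P) = 0.06475 + 1.80625 - 0.43216 + 0.60027 = 2.03911 ≈ 2.0391 bits

These are NOT equal (difference: 0.7011 bits). KL divergence is asymmetric: D_KL(P||Q) ≠ D_KL(Q||P) in general.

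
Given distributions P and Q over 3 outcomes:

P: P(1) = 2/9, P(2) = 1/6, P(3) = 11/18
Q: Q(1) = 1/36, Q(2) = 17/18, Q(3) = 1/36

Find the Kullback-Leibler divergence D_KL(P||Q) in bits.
2.9748 bits

D_KL(P||Q) = Σ P(x) log₂(P(x)/Q(x))

Computing term by term:
  P(1)·log₂(P(1)/Q(1)) = (2/9)·log₂((2/9)/(1/36)) = 0.66667
  P(2)·log₂(P(2)/Q(2)) = (1/6)·log₂((1/6)/(17/18)) = -0.41708
  P(3)·log₂(P(3)/Q(3)) = (11/18)·log₂((11/18)/(1/36)) = 2.72521

D_KL(P||Q) = 0.66667 - 0.41708 + 2.72521 = 2.97480 ≈ 2.9748 bits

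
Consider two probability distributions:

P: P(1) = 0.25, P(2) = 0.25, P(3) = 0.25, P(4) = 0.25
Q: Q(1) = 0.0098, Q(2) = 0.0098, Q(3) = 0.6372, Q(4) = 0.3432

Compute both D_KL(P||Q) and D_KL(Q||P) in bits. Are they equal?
D_KL(P||Q) = 1.8848 bits, D_KL(Q||P) = 0.9254 bits. No, they are not equal.

D_KL(P||Q) = Σ P(x) log₂(P(x)/Q(x))

Computing term by term:
  P(1)·log₂(P(1)/Q(1)) = 0.25·log₂(0.25/0.0098) = 1.16825
  P(2)·log₂(P(2)/Q(2)) = 0.25·log₂(0.25/0.0098) = 1.16825
  P(3)·log₂(P(3)/Q(3)) = 0.25·log₂(0.25/0.6372) = -0.33745
  P(4)·log₂(P(4)/Q(4)) = 0.25·log₂(0.25/0.3432) = -0.11428

D_KL(P||Q) = 1.16825 + 1.16825 - 0.33745 - 0.11428 = 1.88477 ≈ 1.8848 bits

D_KL(Q||P) = Σ Q(x) log₂(Q(x)/P(x))

Computing term by term:
  Q(1)·log₂(Q(1)/P(1)) = 0.0098·log₂(0.0098/0.25) = -0.04580
  Q(2)·log₂(Q(2)/P(2)) = 0.0098·log₂(0.0098/0.25) = -0.04580
  Q(3)·log₂(Q(3)/P(3)) = 0.6372·log₂(0.6372/0.25) = 0.86010
  Q(4)·log₂(Q(4)/P(4)) = 0.3432·log₂(0.3432/0.25) = 0.15688

D_KL(Q||P) = -0.04580 - 0.04580 + 0.86010 + 0.15688 = 0.92538 ≈ 0.9254 bits

These are NOT equal (difference: 0.9594 bits). KL divergence is asymmetric: D_KL(P||Q) ≠ D_KL(Q||P) in general.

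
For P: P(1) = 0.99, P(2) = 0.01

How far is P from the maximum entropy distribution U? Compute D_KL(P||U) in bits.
0.9192 bits

U(i) = 1/2 for all i

D_KL(P||U) = Σ P(x) log₂(P(x) / (1/2))
           = Σ P(x) log₂(P(x)) + log₂(2)
           = log₂(2) - H(P)

H(P) = -Σ P(x) log₂(P(x)):
  -P(1)·log₂(P(1)) = -(0.99)·log₂(0.99) = 0.01435
  -P(2)·log₂(P(2)) = -(0.01)·log₂(0.01) = 0.06644
H(P) = 0.01435 + 0.06644 = 0.08079 bits

log₂(2) = 1.00000 bits

D_KL(P||U) = 1.00000 - 0.08079 = 0.91921 ≈ 0.9192 bits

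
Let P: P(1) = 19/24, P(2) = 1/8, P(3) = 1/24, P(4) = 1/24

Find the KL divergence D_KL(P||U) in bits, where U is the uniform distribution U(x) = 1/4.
0.9761 bits

U(i) = 1/4 for all i

D_KL(P||U) = Σ P(x) log₂(P(x) / (1/4))
           = Σ P(x) log₂(P(x)) + log₂(4)
           = log₂(4) - H(P)

H(P) = -Σ P(x) log₂(P(x)):
  -P(1)·log₂(P(1)) = -(19/24)·log₂(19/24) = 0.26682
  -P(2)·log₂(P(2)) = -(1/8)·log₂(1/8) = 0.37500
  -P(3)·log₂(P(3)) = -(1/24)·log₂(1/24) = 0.19104
  -P(4)·log₂(P(4)) = -(1/24)·log₂(1/24) = 0.19104
H(P) = 0.26682 + 0.37500 + 0.19104 + 0.19104 = 1.02390 bits

log₂(4) = 2.00000 bits

D_KL(P||U) = 2.00000 - 1.02390 = 0.97610 ≈ 0.9761 bits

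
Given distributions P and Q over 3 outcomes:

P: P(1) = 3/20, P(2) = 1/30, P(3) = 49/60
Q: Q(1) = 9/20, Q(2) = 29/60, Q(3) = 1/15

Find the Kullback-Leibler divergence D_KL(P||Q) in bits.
2.5857 bits

D_KL(P||Q) = Σ P(x) log₂(P(x)/Q(x))

Computing term by term:
  P(1)·log₂(P(1)/Q(1)) = (3/20)·log₂((3/20)/(9/20)) = -0.23774
  P(2)·log₂(P(2)/Q(2)) = (1/30)·log₂((1/30)/(29/60)) = -0.12860
  P(3)·log₂(P(3)/Q(3)) = (49/60)·log₂((49/60)/(1/15)) = 2.95201

D_KL(P||Q) = -0.23774 - 0.12860 + 2.95201 = 2.58567 ≈ 2.5857 bits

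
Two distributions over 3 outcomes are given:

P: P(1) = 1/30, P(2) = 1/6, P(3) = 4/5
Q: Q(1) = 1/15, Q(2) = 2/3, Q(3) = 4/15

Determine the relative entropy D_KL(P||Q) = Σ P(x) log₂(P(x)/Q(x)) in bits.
0.9013 bits

D_KL(P||Q) = Σ P(x) log₂(P(x)/Q(x))

Computing term by term:
  P(1)·log₂(P(1)/Q(1)) = (1/30)·log₂((1/30)/(1/15)) = -0.03333
  P(2)·log₂(P(2)/Q(2)) = (1/6)·log₂((1/6)/(2/3)) = -0.33333
  P(3)·log₂(P(3)/Q(3)) = (4/5)·log₂((4/5)/(4/15)) = 1.26797

D_KL(P||Q) = -0.03333 - 0.33333 + 1.26797 = 0.90131 ≈ 0.9013 bits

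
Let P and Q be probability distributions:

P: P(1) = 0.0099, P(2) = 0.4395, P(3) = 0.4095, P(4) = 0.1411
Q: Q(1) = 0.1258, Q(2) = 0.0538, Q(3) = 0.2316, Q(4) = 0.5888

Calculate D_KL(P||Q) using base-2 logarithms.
1.3413 bits

D_KL(P||Q) = Σ P(x) log₂(P(x)/Q(x))

Computing term by term:
  P(1)·log₂(P(1)/Q(1)) = 0.0099·log₂(0.0099/0.1258) = -0.03631
  P(2)·log₂(P(2)/Q(2)) = 0.4395·log₂(0.4395/0.0538) = 1.33177
  P(3)·log₂(P(3)/Q(3)) = 0.4095·log₂(0.4095/0.2316) = 0.33670
  P(4)·log₂(P(4)/Q(4)) = 0.1411·log₂(0.1411/0.5888) = -0.29082

D_KL(P||Q) = -0.03631 + 1.33177 + 0.33670 - 0.29082 = 1.34134 ≈ 1.3413 bits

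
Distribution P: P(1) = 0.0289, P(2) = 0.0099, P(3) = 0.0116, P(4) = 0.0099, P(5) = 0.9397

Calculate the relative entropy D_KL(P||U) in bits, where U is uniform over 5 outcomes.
1.8834 bits

U(i) = 1/5 for all i

D_KL(P||U) = Σ P(x) log₂(P(x) / (1/5))
           = Σ P(x) log₂(P(x)) + log₂(5)
           = log₂(5) - H(P)

H(P) = -Σ P(x) log₂(P(x)):
  -P(1)·log₂(P(1)) = -(0.0289)·log₂(0.0289) = 0.14776
  -P(2)·log₂(P(2)) = -(0.0099)·log₂(0.0099) = 0.06592
  -P(3)·log₂(P(3)) = -(0.0116)·log₂(0.0116) = 0.07458
  -P(4)·log₂(P(4)) = -(0.0099)·log₂(0.0099) = 0.06592
  -P(5)·log₂(P(5)) = -(0.9397)·log₂(0.9397) = 0.08432
H(P) = 0.14776 + 0.06592 + 0.07458 + 0.06592 + 0.08432 = 0.43850 bits

log₂(5) = 2.32193 bits

D_KL(P||U) = 2.32193 - 0.43850 = 1.88343 ≈ 1.8834 bits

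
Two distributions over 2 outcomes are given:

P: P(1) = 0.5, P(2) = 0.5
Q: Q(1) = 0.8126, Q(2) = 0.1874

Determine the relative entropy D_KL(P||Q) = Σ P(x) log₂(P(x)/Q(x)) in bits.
0.3576 bits

D_KL(P||Q) = Σ P(x) log₂(P(x)/Q(x))

Computing term by term:
  P(1)·log₂(P(1)/Q(1)) = 0.5·log₂(0.5/0.8126) = -0.35031
  P(2)·log₂(P(2)/Q(2)) = 0.5·log₂(0.5/0.1874) = 0.70790

D_KL(P||Q) = -0.35031 + 0.70790 = 0.35759 ≈ 0.3576 bits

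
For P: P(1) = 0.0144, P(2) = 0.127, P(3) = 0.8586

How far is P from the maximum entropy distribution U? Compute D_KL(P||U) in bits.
0.9299 bits

U(i) = 1/3 for all i

D_KL(P||U) = Σ P(x) log₂(P(x) / (1/3))
           = Σ P(x) log₂(P(x)) + log₂(3)
           = log₂(3) - H(P)

H(P) = -Σ P(x) log₂(P(x)):
  -P(1)·log₂(P(1)) = -(0.0144)·log₂(0.0144) = 0.08810
  -P(2)·log₂(P(2)) = -(0.127)·log₂(0.127) = 0.37809
  -P(3)·log₂(P(3)) = -(0.8586)·log₂(0.8586) = 0.18884
H(P) = 0.08810 + 0.37809 + 0.18884 = 0.65503 bits

log₂(3) = 1.58496 bits

D_KL(P||U) = 1.58496 - 0.65503 = 0.92993 ≈ 0.9299 bits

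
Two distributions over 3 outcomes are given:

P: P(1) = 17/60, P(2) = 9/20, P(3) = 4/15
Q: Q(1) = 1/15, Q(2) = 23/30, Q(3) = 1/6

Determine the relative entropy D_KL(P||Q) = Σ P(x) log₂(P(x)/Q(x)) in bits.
0.4264 bits

D_KL(P||Q) = Σ P(x) log₂(P(x)/Q(x))

Computing term by term:
  P(1)·log₂(P(1)/Q(1)) = (17/60)·log₂((17/60)/(1/15)) = 0.59145
  P(2)·log₂(P(2)/Q(2)) = (9/20)·log₂((9/20)/(23/30)) = -0.34590
  P(3)·log₂(P(3)/Q(3)) = (4/15)·log₂((4/15)/(1/6)) = 0.18082

D_KL(P||Q) = 0.59145 - 0.34590 + 0.18082 = 0.42637 ≈ 0.4264 bits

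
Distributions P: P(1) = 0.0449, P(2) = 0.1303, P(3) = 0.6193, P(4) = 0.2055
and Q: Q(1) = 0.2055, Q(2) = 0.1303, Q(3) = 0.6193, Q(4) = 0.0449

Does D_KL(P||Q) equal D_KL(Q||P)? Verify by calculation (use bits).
D_KL(P||Q) = 0.3524 bits, D_KL(Q||P) = 0.3524 bits. Yes — for this pair D_KL(P||Q) = D_KL(Q||P).

D_KL(P||Q) = Σ P(x) log₂(P(x)/Q(x))

Computing term by term:
  P(1)·log₂(P(1)/Q(1)) = 0.0449·log₂(0.0449/0.2055) = -0.09853
  P(2)·log₂(P(2)/Q(2)) = 0.1303·log₂(0.1303/0.1303) = 0.00000
  P(3)·log₂(P(3)/Q(3)) = 0.6193·log₂(0.6193/0.6193) = 0.00000
  P(4)·log₂(P(4)/Q(4)) = 0.2055·log₂(0.2055/0.0449) = 0.45094

D_KL(P||Q) = -0.09853 + 0.00000 + 0.00000 + 0.45094 = 0.35241 ≈ 0.3524 bits

D_KL(Q||P) = Σ Q(x) log₂(Q(x)/P(x))

Computing term by term:
  Q(1)·log₂(Q(1)/P(1)) = 0.2055·log₂(0.2055/0.0449) = 0.45094
  Q(2)·log₂(Q(2)/P(2)) = 0.1303·log₂(0.1303/0.1303) = 0.00000
  Q(3)·log₂(Q(3)/P(3)) = 0.6193·log₂(0.6193/0.6193) = 0.00000
  Q(4)·log₂(Q(4)/P(4)) = 0.0449·log₂(0.0449/0.2055) = -0.09853

D_KL(Q||P) = 0.45094 + 0.00000 + 0.00000 - 0.09853 = 0.35241 ≈ 0.3524 bits

These ARE equal here. Q is P with outcomes relabeled (Q(1) = P(4), Q(4) = P(1)) by a relabeling that is its own inverse, so the two sums contain exactly the same terms in a different order. This is a special case — KL divergence is not symmetric in general: D_KL(P||Q) ≠ D_KL(Q||P) for most P, Q.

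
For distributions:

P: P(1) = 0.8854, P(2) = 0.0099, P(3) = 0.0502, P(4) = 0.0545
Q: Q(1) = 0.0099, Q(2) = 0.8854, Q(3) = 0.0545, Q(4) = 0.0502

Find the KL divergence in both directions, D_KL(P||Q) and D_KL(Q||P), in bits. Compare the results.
D_KL(P||Q) = 5.6762 bits, D_KL(Q||P) = 5.6762 bits. The two directions give exactly the same value for this pair.

D_KL(P||Q) = Σ P(x) log₂(P(x)/Q(x))

Computing term by term:
  P(1)·log₂(P(1)/Q(1)) = 0.8854·log₂(0.8854/0.0099) = 5.73983
  P(2)·log₂(P(2)/Q(2)) = 0.0099·log₂(0.0099/0.8854) = -0.06418
  P(3)·log₂(P(3)/Q(3)) = 0.0502·log₂(0.0502/0.0545) = -0.00595
  P(4)·log₂(P(4)/Q(4)) = 0.0545·log₂(0.0545/0.0502) = 0.00646

D_KL(P||Q) = 5.73983 - 0.06418 - 0.00595 + 0.00646 = 5.67616 ≈ 5.6762 bits

D_KL(Q||P) = Σ Q(x) log₂(Q(x)/P(x))

Computing term by term:
  Q(1)·log₂(Q(1)/P(1)) = 0.0099·log₂(0.0099/0.8854) = -0.06418
  Q(2)·log₂(Q(2)/P(2)) = 0.8854·log₂(0.8854/0.0099) = 5.73983
  Q(3)·log₂(Q(3)/P(3)) = 0.0545·log₂(0.0545/0.0502) = 0.00646
  Q(4)·log₂(Q(4)/P(4)) = 0.0502·log₂(0.0502/0.0545) = -0.00595

D_KL(Q||P) = -0.06418 + 5.73983 + 0.00646 - 0.00595 = 5.67616 ≈ 5.6762 bits

These ARE equal here. Q is P with outcomes relabeled (Q(1) = P(2), Q(2) = P(1), Q(3) = P(4), Q(4) = P(3)) by a relabeling that is its own inverse, so the two sums contain exactly the same terms in a different order. This is a special case — KL divergence is not symmetric in general: D_KL(P||Q) ≠ D_KL(Q||P) for most P, Q.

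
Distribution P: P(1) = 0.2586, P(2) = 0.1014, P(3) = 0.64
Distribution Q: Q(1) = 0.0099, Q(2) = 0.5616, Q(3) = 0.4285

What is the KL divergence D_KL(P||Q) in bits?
1.3373 bits

D_KL(P||Q) = Σ P(x) log₂(P(x)/Q(x))

Computing term by term:
  P(1)·log₂(P(1)/Q(1)) = 0.2586·log₂(0.2586/0.0099) = 1.21727
  P(2)·log₂(P(2)/Q(2)) = 0.1014·log₂(0.1014/0.5616) = -0.25041
  P(3)·log₂(P(3)/Q(3)) = 0.64·log₂(0.64/0.4285) = 0.37042

D_KL(P||Q) = 1.21727 - 0.25041 + 0.37042 = 1.33728 ≈ 1.3373 bits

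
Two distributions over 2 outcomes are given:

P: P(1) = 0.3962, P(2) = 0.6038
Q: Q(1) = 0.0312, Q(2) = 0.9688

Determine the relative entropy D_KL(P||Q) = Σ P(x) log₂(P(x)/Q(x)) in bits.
1.0408 bits

D_KL(P||Q) = Σ P(x) log₂(P(x)/Q(x))

Computing term by term:
  P(1)·log₂(P(1)/Q(1)) = 0.3962·log₂(0.3962/0.0312) = 1.45271
  P(2)·log₂(P(2)/Q(2)) = 0.6038·log₂(0.6038/0.9688) = -0.41187

D_KL(P||Q) = 1.45271 - 0.41187 = 1.04084 ≈ 1.0408 bits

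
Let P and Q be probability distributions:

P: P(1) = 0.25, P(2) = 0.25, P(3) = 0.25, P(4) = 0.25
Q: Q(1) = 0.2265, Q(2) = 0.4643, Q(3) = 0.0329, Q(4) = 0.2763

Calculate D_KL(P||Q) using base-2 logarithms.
0.5077 bits

D_KL(P||Q) = Σ P(x) log₂(P(x)/Q(x))

Computing term by term:
  P(1)·log₂(P(1)/Q(1)) = 0.25·log₂(0.25/0.2265) = 0.03560
  P(2)·log₂(P(2)/Q(2)) = 0.25·log₂(0.25/0.4643) = -0.22328
  P(3)·log₂(P(3)/Q(3)) = 0.25·log₂(0.25/0.0329) = 0.73144
  P(4)·log₂(P(4)/Q(4)) = 0.25·log₂(0.25/0.2763) = -0.03608

D_KL(P||Q) = 0.03560 - 0.22328 + 0.73144 - 0.03608 = 0.50768 ≈ 0.5077 bits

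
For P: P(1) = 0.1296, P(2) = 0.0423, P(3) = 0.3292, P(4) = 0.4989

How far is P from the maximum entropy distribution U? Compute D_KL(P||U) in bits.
0.3968 bits

U(i) = 1/4 for all i

D_KL(P||U) = Σ P(x) log₂(P(x) / (1/4))
           = Σ P(x) log₂(P(x)) + log₂(4)
           = log₂(4) - H(P)

H(P) = -Σ P(x) log₂(P(x)):
  -P(1)·log₂(P(1)) = -(0.1296)·log₂(0.1296) = 0.38204
  -P(2)·log₂(P(2)) = -(0.0423)·log₂(0.0423) = 0.19302
  -P(3)·log₂(P(3)) = -(0.3292)·log₂(0.3292) = 0.52770
  -P(4)·log₂(P(4)) = -(0.4989)·log₂(0.4989) = 0.50049
H(P) = 0.38204 + 0.19302 + 0.52770 + 0.50049 = 1.60325 bits

log₂(4) = 2.00000 bits

D_KL(P||U) = 2.00000 - 1.60325 = 0.39675 ≈ 0.3968 bits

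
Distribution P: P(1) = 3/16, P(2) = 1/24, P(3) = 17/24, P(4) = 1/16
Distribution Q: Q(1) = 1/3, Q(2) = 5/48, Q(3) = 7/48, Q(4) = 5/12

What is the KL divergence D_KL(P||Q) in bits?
1.2333 bits

D_KL(P||Q) = Σ P(x) log₂(P(x)/Q(x))

Computing term by term:
  P(1)·log₂(P(1)/Q(1)) = (3/16)·log₂((3/16)/(1/3)) = -0.15564
  P(2)·log₂(P(2)/Q(2)) = (1/24)·log₂((1/24)/(5/48)) = -0.05508
  P(3)·log₂(P(3)/Q(3)) = (17/24)·log₂((17/24)/(7/48)) = 1.61508
  P(4)·log₂(P(4)/Q(4)) = (1/16)·log₂((1/16)/(5/12)) = -0.17106

D_KL(P||Q) = -0.15564 - 0.05508 + 1.61508 - 0.17106 = 1.23330 ≈ 1.2333 bits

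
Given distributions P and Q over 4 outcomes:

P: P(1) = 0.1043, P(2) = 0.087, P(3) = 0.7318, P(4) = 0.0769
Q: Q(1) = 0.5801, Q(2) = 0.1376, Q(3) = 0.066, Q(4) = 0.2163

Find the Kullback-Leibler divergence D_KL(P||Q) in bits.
2.1095 bits

D_KL(P||Q) = Σ P(x) log₂(P(x)/Q(x))

Computing term by term:
  P(1)·log₂(P(1)/Q(1)) = 0.1043·log₂(0.1043/0.5801) = -0.25820
  P(2)·log₂(P(2)/Q(2)) = 0.087·log₂(0.087/0.1376) = -0.05754
  P(3)·log₂(P(3)/Q(3)) = 0.7318·log₂(0.7318/0.066) = 2.54001
  P(4)·log₂(P(4)/Q(4)) = 0.0769·log₂(0.0769/0.2163) = -0.11473

D_KL(P||Q) = -0.25820 - 0.05754 + 2.54001 - 0.11473 = 2.10954 ≈ 2.1095 bits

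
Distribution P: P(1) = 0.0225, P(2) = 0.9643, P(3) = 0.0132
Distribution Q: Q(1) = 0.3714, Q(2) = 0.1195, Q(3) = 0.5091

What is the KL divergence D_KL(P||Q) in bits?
2.7444 bits

D_KL(P||Q) = Σ P(x) log₂(P(x)/Q(x))

Computing term by term:
  P(1)·log₂(P(1)/Q(1)) = 0.0225·log₂(0.0225/0.3714) = -0.09101
  P(2)·log₂(P(2)/Q(2)) = 0.9643·log₂(0.9643/0.1195) = 2.90493
  P(3)·log₂(P(3)/Q(3)) = 0.0132·log₂(0.0132/0.5091) = -0.06956

D_KL(P||Q) = -0.09101 + 2.90493 - 0.06956 = 2.74436 ≈ 2.7444 bits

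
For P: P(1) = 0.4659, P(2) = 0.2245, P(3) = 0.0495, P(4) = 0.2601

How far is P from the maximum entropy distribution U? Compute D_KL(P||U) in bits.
0.2828 bits

U(i) = 1/4 for all i

D_KL(P||U) = Σ P(x) log₂(P(x) / (1/4))
           = Σ P(x) log₂(P(x)) + log₂(4)
           = log₂(4) - H(P)

H(P) = -Σ P(x) log₂(P(x)):
  -P(1)·log₂(P(1)) = -(0.4659)·log₂(0.4659) = 0.51338
  -P(2)·log₂(P(2)) = -(0.2245)·log₂(0.2245) = 0.48385
  -P(3)·log₂(P(3)) = -(0.0495)·log₂(0.0495) = 0.21465
  -P(4)·log₂(P(4)) = -(0.2601)·log₂(0.2601) = 0.50534
H(P) = 0.51338 + 0.48385 + 0.21465 + 0.50534 = 1.71722 bits

log₂(4) = 2.00000 bits

D_KL(P||U) = 2.00000 - 1.71722 = 0.28278 ≈ 0.2828 bits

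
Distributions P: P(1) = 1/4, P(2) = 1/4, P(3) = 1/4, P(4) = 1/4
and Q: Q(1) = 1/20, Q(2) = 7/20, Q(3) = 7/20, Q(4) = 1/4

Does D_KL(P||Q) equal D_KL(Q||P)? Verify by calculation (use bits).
D_KL(P||Q) = 0.3378 bits, D_KL(Q||P) = 0.2237 bits. No — D_KL(P||Q) ≠ D_KL(Q||P) for this pair.

D_KL(P||Q) = Σ P(x) log₂(P(x)/Q(x))

Computing term by term:
  P(1)·log₂(P(1)/Q(1)) = (1/4)·log₂((1/4)/(1/20)) = 0.58048
  P(2)·log₂(P(2)/Q(2)) = (1/4)·log₂((1/4)/(7/20)) = -0.12136
  P(3)·log₂(P(3)/Q(3)) = (1/4)·log₂((1/4)/(7/20)) = -0.12136
  P(4)·log₂(P(4)/Q(4)) = (1/4)·log₂((1/4)/(1/4)) = 0.00000

D_KL(P||Q) = 0.58048 - 0.12136 - 0.12136 + 0.00000 = 0.33776 ≈ 0.3378 bits

D_KL(Q||P) = Σ Q(x) log₂(Q(x)/P(x))

Computing term by term:
  Q(1)·log₂(Q(1)/P(1)) = (1/20)·log₂((1/20)/(1/4)) = -0.11610
  Q(2)·log₂(Q(2)/P(2)) = (7/20)·log₂((7/20)/(1/4)) = 0.16990
  Q(3)·log₂(Q(3)/P(3)) = (7/20)·log₂((7/20)/(1/4)) = 0.16990
  Q(4)·log₂(Q(4)/P(4)) = (1/4)·log₂((1/4)/(1/4)) = 0.00000

D_KL(Q||P) = -0.11610 + 0.16990 + 0.16990 + 0.00000 = 0.22370 ≈ 0.2237 bits

These are NOT equal (difference: 0.1141 bits). KL divergence is asymmetric: D_KL(P||Q) ≠ D_KL(Q||P) in general.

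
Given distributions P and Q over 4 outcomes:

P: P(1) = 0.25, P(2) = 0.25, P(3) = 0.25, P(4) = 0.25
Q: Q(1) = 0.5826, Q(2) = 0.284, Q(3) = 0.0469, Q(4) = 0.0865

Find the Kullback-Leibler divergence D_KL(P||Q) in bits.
0.6352 bits

D_KL(P||Q) = Σ P(x) log₂(P(x)/Q(x))

Computing term by term:
  P(1)·log₂(P(1)/Q(1)) = 0.25·log₂(0.25/0.5826) = -0.30514
  P(2)·log₂(P(2)/Q(2)) = 0.25·log₂(0.25/0.284) = -0.04599
  P(3)·log₂(P(3)/Q(3)) = 0.25·log₂(0.25/0.0469) = 0.60357
  P(4)·log₂(P(4)/Q(4)) = 0.25·log₂(0.25/0.0865) = 0.38279

D_KL(P||Q) = -0.30514 - 0.04599 + 0.60357 + 0.38279 = 0.63523 ≈ 0.6352 bits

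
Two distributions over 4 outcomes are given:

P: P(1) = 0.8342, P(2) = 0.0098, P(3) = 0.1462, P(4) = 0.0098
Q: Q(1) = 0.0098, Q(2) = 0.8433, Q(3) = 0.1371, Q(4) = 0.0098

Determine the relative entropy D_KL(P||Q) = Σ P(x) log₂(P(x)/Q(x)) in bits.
5.2990 bits

D_KL(P||Q) = Σ P(x) log₂(P(x)/Q(x))

Computing term by term:
  P(1)·log₂(P(1)/Q(1)) = 0.8342·log₂(0.8342/0.0098) = 5.34845
  P(2)·log₂(P(2)/Q(2)) = 0.0098·log₂(0.0098/0.8433) = -0.06299
  P(3)·log₂(P(3)/Q(3)) = 0.1462·log₂(0.1462/0.1371) = 0.01355
  P(4)·log₂(P(4)/Q(4)) = 0.0098·log₂(0.0098/0.0098) = 0.00000

D_KL(P||Q) = 5.34845 - 0.06299 + 0.01355 + 0.00000 = 5.29901 ≈ 5.2990 bits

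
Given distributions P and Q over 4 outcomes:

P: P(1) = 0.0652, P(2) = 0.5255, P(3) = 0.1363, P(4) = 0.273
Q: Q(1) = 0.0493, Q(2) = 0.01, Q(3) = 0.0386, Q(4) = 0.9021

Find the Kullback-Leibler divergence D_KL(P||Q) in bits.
2.8072 bits

D_KL(P||Q) = Σ P(x) log₂(P(x)/Q(x))

Computing term by term:
  P(1)·log₂(P(1)/Q(1)) = 0.0652·log₂(0.0652/0.0493) = 0.02629
  P(2)·log₂(P(2)/Q(2)) = 0.5255·log₂(0.5255/0.01) = 3.00356
  P(3)·log₂(P(3)/Q(3)) = 0.1363·log₂(0.1363/0.0386) = 0.24808
  P(4)·log₂(P(4)/Q(4)) = 0.273·log₂(0.273/0.9021) = -0.47076

D_KL(P||Q) = 0.02629 + 3.00356 + 0.24808 - 0.47076 = 2.80717 ≈ 2.8072 bits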